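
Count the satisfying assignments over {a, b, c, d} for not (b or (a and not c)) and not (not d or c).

Initial set: {(not (b or (a and not c)) and not (not d or c))}.
(not (b or (a and not c)) and not (not d or c)): α-rule — add not (b or (a and not c)), not (not d or c).
not (b or (a and not c)): α-rule — add not b, not (a and not c).
not (not d or c): α-rule — add not not d, not c.
not (a and not c): β-rule — branch into not a  //  not not c.
  branch 1 (add not a):
    ○ open, literals {a=0, b=0, c=0, d=1}.
  branch 2 (add not not c):
    × closes — contains both c and not c.
1 branch closed, 1 open.
Each open branch fixes some atoms; the unmentioned ones are free. Counting distinct full assignments: branch {a=0, b=0, c=0, d=1} (none free) contributes 1 new. Total: 1.

1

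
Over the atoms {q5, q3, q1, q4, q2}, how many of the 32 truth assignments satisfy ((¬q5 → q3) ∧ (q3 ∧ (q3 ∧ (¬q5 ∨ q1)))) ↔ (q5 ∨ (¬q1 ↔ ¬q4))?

Initial set: {(((¬q5 → q3) ∧ (q3 ∧ (q3 ∧ (¬q5 ∨ q1)))) ↔ (q5 ∨ (¬q1 ↔ ¬q4)))}.
(((¬q5 → q3) ∧ (q3 ∧ (q3 ∧ (¬q5 ∨ q1)))) ↔ (q5 ∨ (¬q1 ↔ ¬q4))): β-rule — branch into ((¬q5 → q3) ∧ (q3 ∧ (q3 ∧ (¬q5 ∨ q1)))), (q5 ∨ (¬q1 ↔ ¬q4))  //  ¬((¬q5 → q3) ∧ (q3 ∧ (q3 ∧ (¬q5 ∨ q1)))), ¬(q5 ∨ (¬q1 ↔ ¬q4)).
  branch 1 (add ((¬q5 → q3) ∧ (q3 ∧ (q3 ∧ (¬q5 ∨ q1)))), (q5 ∨ (¬q1 ↔ ¬q4))):
    ((¬q5 → q3) ∧ (q3 ∧ (q3 ∧ (¬q5 ∨ q1)))): α-rule — add (¬q5 → q3), (q3 ∧ (q3 ∧ (¬q5 ∨ q1))).
    (q3 ∧ (q3 ∧ (¬q5 ∨ q1))): α-rule — add q3, (q3 ∧ (¬q5 ∨ q1)).
    (q3 ∧ (¬q5 ∨ q1)): α-rule — add q3, (¬q5 ∨ q1).
    (q5 ∨ (¬q1 ↔ ¬q4)): β-rule — branch into q5  //  (¬q1 ↔ ¬q4).
      branch 1.1 (add q5):
        (¬q5 → q3): β-rule — branch into ¬¬q5  //  q3.
          branch 1.1.1 (add ¬¬q5):
            (¬q5 ∨ q1): β-rule — branch into ¬q5  //  q1.
              branch 1.1.1.1 (add ¬q5):
                × closes — contains both q5 and ¬q5.
              branch 1.1.1.2 (add q1):
                ○ open, literals {q1=1, q3=1, q5=1}.
          branch 1.1.2 (add q3):
            (¬q5 ∨ q1): β-rule — branch into ¬q5  //  q1.
              branch 1.1.2.1 (add ¬q5):
                × closes — contains both q5 and ¬q5.
              branch 1.1.2.2 (add q1):
                ○ open, literals {q1=1, q3=1, q5=1}.
      branch 1.2 (add (¬q1 ↔ ¬q4)):
        (¬q5 → q3): β-rule — branch into ¬¬q5  //  q3.
          branch 1.2.1 (add ¬¬q5):
            (¬q5 ∨ q1): β-rule — branch into ¬q5  //  q1.
              branch 1.2.1.1 (add ¬q5):
                × closes — contains both q5 and ¬q5.
              branch 1.2.1.2 (add q1):
                (¬q1 ↔ ¬q4): β-rule — branch into ¬q1, ¬q4  //  ¬¬q1, ¬¬q4.
                  branch 1.2.1.2.1 (add ¬q1, ¬q4):
                    × closes — contains both q1 and ¬q1.
                  branch 1.2.1.2.2 (add ¬¬q1, ¬¬q4):
                    ○ open, literals {q1=1, q3=1, q4=1, q5=1}.
          branch 1.2.2 (add q3):
            (¬q5 ∨ q1): β-rule — branch into ¬q5  //  q1.
              branch 1.2.2.1 (add ¬q5):
                (¬q1 ↔ ¬q4): β-rule — branch into ¬q1, ¬q4  //  ¬¬q1, ¬¬q4.
                  branch 1.2.2.1.1 (add ¬q1, ¬q4):
                    ○ open, literals {q1=0, q3=1, q4=0, q5=0}.
                  branch 1.2.2.1.2 (add ¬¬q1, ¬¬q4):
                    ○ open, literals {q1=1, q3=1, q4=1, q5=0}.
              branch 1.2.2.2 (add q1):
                (¬q1 ↔ ¬q4): β-rule — branch into ¬q1, ¬q4  //  ¬¬q1, ¬¬q4.
                  branch 1.2.2.2.1 (add ¬q1, ¬q4):
                    × closes — contains both q1 and ¬q1.
                  branch 1.2.2.2.2 (add ¬¬q1, ¬¬q4):
                    ○ open, literals {q1=1, q3=1, q4=1}.
  branch 2 (add ¬((¬q5 → q3) ∧ (q3 ∧ (q3 ∧ (¬q5 ∨ q1)))), ¬(q5 ∨ (¬q1 ↔ ¬q4))):
    ¬(q5 ∨ (¬q1 ↔ ¬q4)): α-rule — add ¬q5, ¬(¬q1 ↔ ¬q4).
    ¬((¬q5 → q3) ∧ (q3 ∧ (q3 ∧ (¬q5 ∨ q1)))): β-rule — branch into ¬(¬q5 → q3)  //  ¬(q3 ∧ (q3 ∧ (¬q5 ∨ q1))).
      branch 2.1 (add ¬(¬q5 → q3)):
        ¬(¬q5 → q3): α-rule — add ¬q5, ¬q3.
        ¬(¬q1 ↔ ¬q4): β-rule — branch into ¬q1, ¬¬q4  //  ¬¬q1, ¬q4.
          branch 2.1.1 (add ¬q1, ¬¬q4):
            ○ open, literals {q1=0, q3=0, q4=1, q5=0}.
          branch 2.1.2 (add ¬¬q1, ¬q4):
            ○ open, literals {q1=1, q3=0, q4=0, q5=0}.
      branch 2.2 (add ¬(q3 ∧ (q3 ∧ (¬q5 ∨ q1)))):
        ¬(¬q1 ↔ ¬q4): β-rule — branch into ¬q1, ¬¬q4  //  ¬¬q1, ¬q4.
          branch 2.2.1 (add ¬q1, ¬¬q4):
            ¬(q3 ∧ (q3 ∧ (¬q5 ∨ q1))): β-rule — branch into ¬q3  //  ¬(q3 ∧ (¬q5 ∨ q1)).
              branch 2.2.1.1 (add ¬q3):
                ○ open, literals {q1=0, q3=0, q4=1, q5=0}.
              branch 2.2.1.2 (add ¬(q3 ∧ (¬q5 ∨ q1))):
                ¬(q3 ∧ (¬q5 ∨ q1)): β-rule — branch into ¬q3  //  ¬(¬q5 ∨ q1).
                  branch 2.2.1.2.1 (add ¬q3):
                    ○ open, literals {q1=0, q3=0, q4=1, q5=0}.
                  branch 2.2.1.2.2 (add ¬(¬q5 ∨ q1)):
                    ¬(¬q5 ∨ q1): α-rule — add ¬¬q5, ¬q1.
                    × closes — contains both q5 and ¬q5.
          branch 2.2.2 (add ¬¬q1, ¬q4):
            ¬(q3 ∧ (q3 ∧ (¬q5 ∨ q1))): β-rule — branch into ¬q3  //  ¬(q3 ∧ (¬q5 ∨ q1)).
              branch 2.2.2.1 (add ¬q3):
                ○ open, literals {q1=1, q3=0, q4=0, q5=0}.
              branch 2.2.2.2 (add ¬(q3 ∧ (¬q5 ∨ q1))):
                ¬(q3 ∧ (¬q5 ∨ q1)): β-rule — branch into ¬q3  //  ¬(¬q5 ∨ q1).
                  branch 2.2.2.2.1 (add ¬q3):
                    ○ open, literals {q1=1, q3=0, q4=0, q5=0}.
                  branch 2.2.2.2.2 (add ¬(¬q5 ∨ q1)):
                    ¬(¬q5 ∨ q1): α-rule — add ¬¬q5, ¬q1.
                    × closes — contains both q5 and ¬q5.
7 branches closed, 12 open.
Each open branch fixes some atoms; the unmentioned ones are free. Counting distinct full assignments: branch {q1=1, q3=1, q5=1} (q4, q2) contributes 4 new; branch {q1=1, q3=1, q5=1} (q4, q2) contributes 0 new; branch {q1=1, q3=1, q4=1, q5=1} (q2) contributes 0 new; branch {q1=0, q3=1, q4=0, q5=0} (q2) contributes 2 new; branch {q1=1, q3=1, q4=1, q5=0} (q2) contributes 2 new; branch {q1=1, q3=1, q4=1} (q5, q2) contributes 0 new; branch {q1=0, q3=0, q4=1, q5=0} (q2) contributes 2 new; branch {q1=1, q3=0, q4=0, q5=0} (q2) contributes 2 new; branch {q1=0, q3=0, q4=1, q5=0} (q2) contributes 0 new; branch {q1=0, q3=0, q4=1, q5=0} (q2) contributes 0 new; branch {q1=1, q3=0, q4=0, q5=0} (q2) contributes 0 new; branch {q1=1, q3=0, q4=0, q5=0} (q2) contributes 0 new. Total: 12.

12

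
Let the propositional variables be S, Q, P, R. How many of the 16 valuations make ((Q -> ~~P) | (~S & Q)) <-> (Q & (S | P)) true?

Initial set: {(((Q -> ~~P) | (~S & Q)) <-> (Q & (S | P)))}.
(((Q -> ~~P) | (~S & Q)) <-> (Q & (S | P))): β-rule — branch into ((Q -> ~~P) | (~S & Q)), (Q & (S | P))  //  ~((Q -> ~~P) | (~S & Q)), ~(Q & (S | P)).
  branch 1 (add ((Q -> ~~P) | (~S & Q)), (Q & (S | P))):
    (Q & (S | P)): α-rule — add Q, (S | P).
    ((Q -> ~~P) | (~S & Q)): β-rule — branch into (Q -> ~~P)  //  (~S & Q).
      branch 1.1 (add (Q -> ~~P)):
        (S | P): β-rule — branch into S  //  P.
          branch 1.1.1 (add S):
            (Q -> ~~P): β-rule — branch into ~Q  //  ~~P.
              branch 1.1.1.1 (add ~Q):
                × closes — contains both Q and ~Q.
              branch 1.1.1.2 (add ~~P):
                ~~P: drop double negation, giving P.
                ○ open, literals {P=1, Q=1, S=1}.
          branch 1.1.2 (add P):
            (Q -> ~~P): β-rule — branch into ~Q  //  ~~P.
              branch 1.1.2.1 (add ~Q):
                × closes — contains both Q and ~Q.
              branch 1.1.2.2 (add ~~P):
                ~~P: drop double negation, giving P.
                ○ open, literals {P=1, Q=1}.
      branch 1.2 (add (~S & Q)):
        (~S & Q): α-rule — add ~S, Q.
        (S | P): β-rule — branch into S  //  P.
          branch 1.2.1 (add S):
            × closes — contains both S and ~S.
          branch 1.2.2 (add P):
            ○ open, literals {P=1, Q=1, S=0}.
  branch 2 (add ~((Q -> ~~P) | (~S & Q)), ~(Q & (S | P))):
    ~((Q -> ~~P) | (~S & Q)): α-rule — add ~(Q -> ~~P), ~(~S & Q).
    ~(Q -> ~~P): α-rule — add Q, ~~~P.
    ~~~P: drop double negation, giving ~P.
    ~(Q & (S | P)): β-rule — branch into ~Q  //  ~(S | P).
      branch 2.1 (add ~Q):
        × closes — contains both Q and ~Q.
      branch 2.2 (add ~(S | P)):
        ~(S | P): α-rule — add ~S, ~P.
        ~(~S & Q): β-rule — branch into ~~S  //  ~Q.
          branch 2.2.1 (add ~~S):
            × closes — contains both S and ~S.
          branch 2.2.2 (add ~Q):
            × closes — contains both Q and ~Q.
6 branches closed, 3 open.
Each open branch fixes some atoms; the unmentioned ones are free. Counting distinct full assignments: branch {P=1, Q=1, S=1} (R) contributes 2 new; branch {P=1, Q=1} (S, R) contributes 2 new; branch {P=1, Q=1, S=0} (R) contributes 0 new. Total: 4.

4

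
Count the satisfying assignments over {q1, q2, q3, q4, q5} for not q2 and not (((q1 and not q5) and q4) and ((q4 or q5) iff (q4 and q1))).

14

Initial set: {T (not q2 and not (((q1 and not q5) and q4) and ((q4 or q5) iff (q4 and q1))))}.
T (not q2 and not (((q1 and not q5) and q4) and ((q4 or q5) iff (q4 and q1)))): α-rule — add T not q2, T not (((q1 and not q5) and q4) and ((q4 or q5) iff (q4 and q1))).
T not (((q1 and not q5) and q4) and ((q4 or q5) iff (q4 and q1))): β-rule — branch into F ((q1 and not q5) and q4)  //  F ((q4 or q5) iff (q4 and q1)).
  branch 1 (add F ((q1 and not q5) and q4)):
    F ((q1 and not q5) and q4): β-rule — branch into F (q1 and not q5)  //  F q4.
      branch 1.1 (add F (q1 and not q5)):
        F (q1 and not q5): β-rule — branch into F q1  //  F not q5.
          branch 1.1.1 (add F q1):
            ○ open, literals {q1=F, q2=F}.
          branch 1.1.2 (add F not q5):
            ○ open, literals {q2=F, q5=T}.
      branch 1.2 (add F q4):
        ○ open, literals {q2=F, q4=F}.
  branch 2 (add F ((q4 or q5) iff (q4 and q1))):
    F ((q4 or q5) iff (q4 and q1)): β-rule — branch into T (q4 or q5), F (q4 and q1)  //  F (q4 or q5), T (q4 and q1).
      branch 2.1 (add T (q4 or q5), F (q4 and q1)):
        T (q4 or q5): β-rule — branch into T q4  //  T q5.
          branch 2.1.1 (add T q4):
            F (q4 and q1): β-rule — branch into F q4  //  F q1.
              branch 2.1.1.1 (add F q4):
                × closes — contains both q4 and not q4.
              branch 2.1.1.2 (add F q1):
                ○ open, literals {q1=F, q2=F, q4=T}.
          branch 2.1.2 (add T q5):
            F (q4 and q1): β-rule — branch into F q4  //  F q1.
              branch 2.1.2.1 (add F q4):
                ○ open, literals {q2=F, q4=F, q5=T}.
              branch 2.1.2.2 (add F q1):
                ○ open, literals {q1=F, q2=F, q5=T}.
      branch 2.2 (add F (q4 or q5), T (q4 and q1)):
        F (q4 or q5): α-rule — add F q4, F q5.
        T (q4 and q1): α-rule — add T q4, T q1.
        × closes — contains both q4 and not q4.
2 branches closed, 6 open.
Each open branch fixes some atoms; the unmentioned ones are free. Counting distinct full assignments: branch {q1=F, q2=F} (q3, q4, q5) contributes 8 new; branch {q2=F, q5=T} (q1, q3, q4) contributes 4 new; branch {q2=F, q4=F} (q1, q3, q5) contributes 2 new; branch {q1=F, q2=F, q4=T} (q3, q5) contributes 0 new; branch {q2=F, q4=F, q5=T} (q1, q3) contributes 0 new; branch {q1=F, q2=F, q5=T} (q3, q4) contributes 0 new. Total: 14.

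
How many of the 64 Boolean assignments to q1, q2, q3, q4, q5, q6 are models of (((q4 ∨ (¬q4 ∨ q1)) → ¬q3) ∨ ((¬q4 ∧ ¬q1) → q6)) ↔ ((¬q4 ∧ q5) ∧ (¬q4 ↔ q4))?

4

Initial set: {((((q4 ∨ (¬q4 ∨ q1)) → ¬q3) ∨ ((¬q4 ∧ ¬q1) → q6)) ↔ ((¬q4 ∧ q5) ∧ (¬q4 ↔ q4)))}.
((((q4 ∨ (¬q4 ∨ q1)) → ¬q3) ∨ ((¬q4 ∧ ¬q1) → q6)) ↔ ((¬q4 ∧ q5) ∧ (¬q4 ↔ q4))): β-rule — branch into (((q4 ∨ (¬q4 ∨ q1)) → ¬q3) ∨ ((¬q4 ∧ ¬q1) → q6)), ((¬q4 ∧ q5) ∧ (¬q4 ↔ q4))  //  ¬(((q4 ∨ (¬q4 ∨ q1)) → ¬q3) ∨ ((¬q4 ∧ ¬q1) → q6)), ¬((¬q4 ∧ q5) ∧ (¬q4 ↔ q4)).
  branch 1 (add (((q4 ∨ (¬q4 ∨ q1)) → ¬q3) ∨ ((¬q4 ∧ ¬q1) → q6)), ((¬q4 ∧ q5) ∧ (¬q4 ↔ q4))):
    ((¬q4 ∧ q5) ∧ (¬q4 ↔ q4)): α-rule — add (¬q4 ∧ q5), (¬q4 ↔ q4).
    (¬q4 ∧ q5): α-rule — add ¬q4, q5.
    (((q4 ∨ (¬q4 ∨ q1)) → ¬q3) ∨ ((¬q4 ∧ ¬q1) → q6)): β-rule — branch into ((q4 ∨ (¬q4 ∨ q1)) → ¬q3)  //  ((¬q4 ∧ ¬q1) → q6).
      branch 1.1 (add ((q4 ∨ (¬q4 ∨ q1)) → ¬q3)):
        (¬q4 ↔ q4): β-rule — branch into ¬q4, q4  //  ¬¬q4, ¬q4.
          branch 1.1.1 (add ¬q4, q4):
            × closes — contains both q4 and ¬q4.
          branch 1.1.2 (add ¬¬q4, ¬q4):
            × closes — contains both q4 and ¬q4.
      branch 1.2 (add ((¬q4 ∧ ¬q1) → q6)):
        (¬q4 ↔ q4): β-rule — branch into ¬q4, q4  //  ¬¬q4, ¬q4.
          branch 1.2.1 (add ¬q4, q4):
            × closes — contains both q4 and ¬q4.
          branch 1.2.2 (add ¬¬q4, ¬q4):
            × closes — contains both q4 and ¬q4.
  branch 2 (add ¬(((q4 ∨ (¬q4 ∨ q1)) → ¬q3) ∨ ((¬q4 ∧ ¬q1) → q6)), ¬((¬q4 ∧ q5) ∧ (¬q4 ↔ q4))):
    ¬(((q4 ∨ (¬q4 ∨ q1)) → ¬q3) ∨ ((¬q4 ∧ ¬q1) → q6)): α-rule — add ¬((q4 ∨ (¬q4 ∨ q1)) → ¬q3), ¬((¬q4 ∧ ¬q1) → q6).
    ¬((q4 ∨ (¬q4 ∨ q1)) → ¬q3): α-rule — add (q4 ∨ (¬q4 ∨ q1)), ¬¬q3.
    ¬((¬q4 ∧ ¬q1) → q6): α-rule — add (¬q4 ∧ ¬q1), ¬q6.
    (¬q4 ∧ ¬q1): α-rule — add ¬q4, ¬q1.
    ¬((¬q4 ∧ q5) ∧ (¬q4 ↔ q4)): β-rule — branch into ¬(¬q4 ∧ q5)  //  ¬(¬q4 ↔ q4).
      branch 2.1 (add ¬(¬q4 ∧ q5)):
        (q4 ∨ (¬q4 ∨ q1)): β-rule — branch into q4  //  (¬q4 ∨ q1).
          branch 2.1.1 (add q4):
            × closes — contains both q4 and ¬q4.
          branch 2.1.2 (add (¬q4 ∨ q1)):
            ¬(¬q4 ∧ q5): β-rule — branch into ¬¬q4  //  ¬q5.
              branch 2.1.2.1 (add ¬¬q4):
                × closes — contains both q4 and ¬q4.
              branch 2.1.2.2 (add ¬q5):
                (¬q4 ∨ q1): β-rule — branch into ¬q4  //  q1.
                  branch 2.1.2.2.1 (add ¬q4):
                    ○ open, literals {q1=F, q3=T, q4=F, q5=F, q6=F}.
                  branch 2.1.2.2.2 (add q1):
                    × closes — contains both q1 and ¬q1.
      branch 2.2 (add ¬(¬q4 ↔ q4)):
        (q4 ∨ (¬q4 ∨ q1)): β-rule — branch into q4  //  (¬q4 ∨ q1).
          branch 2.2.1 (add q4):
            × closes — contains both q4 and ¬q4.
          branch 2.2.2 (add (¬q4 ∨ q1)):
            ¬(¬q4 ↔ q4): β-rule — branch into ¬q4, ¬q4  //  ¬¬q4, q4.
              branch 2.2.2.1 (add ¬q4, ¬q4):
                (¬q4 ∨ q1): β-rule — branch into ¬q4  //  q1.
                  branch 2.2.2.1.1 (add ¬q4):
                    ○ open, literals {q1=F, q3=T, q4=F, q6=F}.
                  branch 2.2.2.1.2 (add q1):
                    × closes — contains both q1 and ¬q1.
              branch 2.2.2.2 (add ¬¬q4, q4):
                × closes — contains both q4 and ¬q4.
10 branches closed, 2 open.
Each open branch fixes some atoms; the unmentioned ones are free. Counting distinct full assignments: branch {q1=F, q3=T, q4=F, q5=F, q6=F} (q2) contributes 2 new; branch {q1=F, q3=T, q4=F, q6=F} (q2, q5) contributes 2 new. Total: 4.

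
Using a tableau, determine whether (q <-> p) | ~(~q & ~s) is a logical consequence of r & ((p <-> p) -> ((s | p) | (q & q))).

Initial set: {(r & ((p <-> p) -> ((s | p) | (q & q)))); ~((q <-> p) | ~(~q & ~s))}.
(r & ((p <-> p) -> ((s | p) | (q & q)))): α-rule — add r, ((p <-> p) -> ((s | p) | (q & q))).
~((q <-> p) | ~(~q & ~s)): α-rule — add ~(q <-> p), ~~(~q & ~s).
~~(~q & ~s): α-rule — add ~q, ~s.
((p <-> p) -> ((s | p) | (q & q))): β-rule — branch into ~(p <-> p)  //  ((s | p) | (q & q)).
  branch 1 (add ~(p <-> p)):
    ~(q <-> p): β-rule — branch into q, ~p  //  ~q, p.
      branch 1.1 (add q, ~p):
        × closes — contains both q and ~q.
      branch 1.2 (add ~q, p):
        ~(p <-> p): β-rule — branch into p, ~p  //  ~p, p.
          branch 1.2.1 (add p, ~p):
            × closes — contains both p and ~p.
          branch 1.2.2 (add ~p, p):
            × closes — contains both p and ~p.
  branch 2 (add ((s | p) | (q & q))):
    ~(q <-> p): β-rule — branch into q, ~p  //  ~q, p.
      branch 2.1 (add q, ~p):
        × closes — contains both q and ~q.
      branch 2.2 (add ~q, p):
        ((s | p) | (q & q)): β-rule — branch into (s | p)  //  (q & q).
          branch 2.2.1 (add (s | p)):
            (s | p): β-rule — branch into s  //  p.
              branch 2.2.1.1 (add s):
                × closes — contains both s and ~s.
              branch 2.2.1.2 (add p):
                ○ open, literals {p=1, q=0, r=1, s=0}.
          branch 2.2.2 (add (q & q)):
            (q & q): α-rule — add q, q.
            × closes — contains both q and ~q.
6 branches closed, 1 open.
An open branch gives a countermodel: p=1, q=0, r=1, s=0 (unmentioned atoms arbitrary); the premises hold there but the conclusion fails.

No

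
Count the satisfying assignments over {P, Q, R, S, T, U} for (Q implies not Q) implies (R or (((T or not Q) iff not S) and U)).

52

Initial set: {((Q implies not Q) implies (R or (((T or not Q) iff not S) and U)))}.
((Q implies not Q) implies (R or (((T or not Q) iff not S) and U))): β-rule — branch into not (Q implies not Q)  //  (R or (((T or not Q) iff not S) and U)).
  branch 1 (add not (Q implies not Q)):
    not (Q implies not Q): α-rule — add Q, not not Q.
    ○ open, literals {Q=T}.
  branch 2 (add (R or (((T or not Q) iff not S) and U))):
    (R or (((T or not Q) iff not S) and U)): β-rule — branch into R  //  (((T or not Q) iff not S) and U).
      branch 2.1 (add R):
        ○ open, literals {R=T}.
      branch 2.2 (add (((T or not Q) iff not S) and U)):
        (((T or not Q) iff not S) and U): α-rule — add ((T or not Q) iff not S), U.
        ((T or not Q) iff not S): β-rule — branch into (T or not Q), not S  //  not (T or not Q), not not S.
          branch 2.2.1 (add (T or not Q), not S):
            (T or not Q): β-rule — branch into T  //  not Q.
              branch 2.2.1.1 (add T):
                ○ open, literals {S=F, T=T, U=T}.
              branch 2.2.1.2 (add not Q):
                ○ open, literals {Q=F, S=F, U=T}.
          branch 2.2.2 (add not (T or not Q), not not S):
            not (T or not Q): α-rule — add not T, not not Q.
            ○ open, literals {Q=T, S=T, T=F, U=T}.
0 branches closed, 5 open.
Each open branch fixes some atoms; the unmentioned ones are free. Counting distinct full assignments: branch {Q=T} (P, R, S, T, U) contributes 32 new; branch {R=T} (P, Q, S, T, U) contributes 16 new; branch {S=F, T=T, U=T} (P, Q, R) contributes 2 new; branch {Q=F, S=F, U=T} (P, R, T) contributes 2 new; branch {Q=T, S=T, T=F, U=T} (P, R) contributes 0 new. Total: 52.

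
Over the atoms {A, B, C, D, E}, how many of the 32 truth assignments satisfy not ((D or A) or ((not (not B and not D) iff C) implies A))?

Initial set: {not ((D or A) or ((not (not B and not D) iff C) implies A))}.
not ((D or A) or ((not (not B and not D) iff C) implies A)): α-rule — add not (D or A), not ((not (not B and not D) iff C) implies A).
not (D or A): α-rule — add not D, not A.
not ((not (not B and not D) iff C) implies A): α-rule — add (not (not B and not D) iff C), not A.
(not (not B and not D) iff C): β-rule — branch into not (not B and not D), C  //  not not (not B and not D), not C.
  branch 1 (add not (not B and not D), C):
    not (not B and not D): β-rule — branch into not not B  //  not not D.
      branch 1.1 (add not not B):
        ○ open, literals {A=F, B=T, C=T, D=F}.
      branch 1.2 (add not not D):
        × closes — contains both D and not D.
  branch 2 (add not not (not B and not D), not C):
    not not (not B and not D): α-rule — add not B, not D.
    ○ open, literals {A=F, B=F, C=F, D=F}.
1 branch closed, 2 open.
Each open branch fixes some atoms; the unmentioned ones are free. Counting distinct full assignments: branch {A=F, B=T, C=T, D=F} (E) contributes 2 new; branch {A=F, B=F, C=F, D=F} (E) contributes 2 new. Total: 4.

4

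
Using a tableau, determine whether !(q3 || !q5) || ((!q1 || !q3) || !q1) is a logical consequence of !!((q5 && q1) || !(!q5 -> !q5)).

Initial set: {!!((q5 && q1) || !(!q5 -> !q5)); !(!(q3 || !q5) || ((!q1 || !q3) || !q1))}.
!!((q5 && q1) || !(!q5 -> !q5)): drop double negation, giving ((q5 && q1) || !(!q5 -> !q5)).
!(!(q3 || !q5) || ((!q1 || !q3) || !q1)): α-rule — add !!(q3 || !q5), !((!q1 || !q3) || !q1).
!((!q1 || !q3) || !q1): α-rule — add !(!q1 || !q3), !!q1.
!(!q1 || !q3): α-rule — add !!q1, !!q3.
((q5 && q1) || !(!q5 -> !q5)): β-rule — branch into (q5 && q1)  //  !(!q5 -> !q5).
  branch 1 (add (q5 && q1)):
    (q5 && q1): α-rule — add q5, q1.
    !!(q3 || !q5): β-rule — branch into q3  //  !q5.
      branch 1.1 (add q3):
        ○ open, literals {q1=true, q3=true, q5=true}.
      branch 1.2 (add !q5):
        × closes — contains both q5 and !q5.
  branch 2 (add !(!q5 -> !q5)):
    !(!q5 -> !q5): α-rule — add !q5, !!q5.
    × closes — contains both q5 and !q5.
2 branches closed, 1 open.
An open branch gives a countermodel: q1=true, q3=true, q5=true (unmentioned atoms arbitrary); the premises hold there but the conclusion fails.

No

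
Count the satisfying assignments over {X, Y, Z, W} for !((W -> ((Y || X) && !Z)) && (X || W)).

9

Initial set: {!((W -> ((Y || X) && !Z)) && (X || W))}.
!((W -> ((Y || X) && !Z)) && (X || W)): β-rule — branch into !(W -> ((Y || X) && !Z))  //  !(X || W).
  branch 1 (add !(W -> ((Y || X) && !Z))):
    !(W -> ((Y || X) && !Z)): α-rule — add W, !((Y || X) && !Z).
    !((Y || X) && !Z): β-rule — branch into !(Y || X)  //  !!Z.
      branch 1.1 (add !(Y || X)):
        !(Y || X): α-rule — add !Y, !X.
        ○ open, literals {W=T, X=F, Y=F}.
      branch 1.2 (add !!Z):
        ○ open, literals {W=T, Z=T}.
  branch 2 (add !(X || W)):
    !(X || W): α-rule — add !X, !W.
    ○ open, literals {W=F, X=F}.
0 branches closed, 3 open.
Each open branch fixes some atoms; the unmentioned ones are free. Counting distinct full assignments: branch {W=T, X=F, Y=F} (Z) contributes 2 new; branch {W=T, Z=T} (X, Y) contributes 3 new; branch {W=F, X=F} (Y, Z) contributes 4 new. Total: 9.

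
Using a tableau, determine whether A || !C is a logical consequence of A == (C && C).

Yes

Initial set: {(A == (C && C)); !(A || !C)}.
!(A || !C): α-rule — add !A, !!C.
(A == (C && C)): β-rule — branch into A, (C && C)  //  !A, !(C && C).
  branch 1 (add A, (C && C)):
    × closes — contains both A and !A.
  branch 2 (add !A, !(C && C)):
    !(C && C): β-rule — branch into !C  //  !C.
      branch 2.1 (add !C):
        × closes — contains both C and !C.
      branch 2.2 (add !C):
        × closes — contains both C and !C.
All 3 branches close.
Every branch closed, so the premises entail the conclusion.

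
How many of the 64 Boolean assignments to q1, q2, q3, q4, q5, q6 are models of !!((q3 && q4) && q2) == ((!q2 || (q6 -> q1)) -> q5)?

Initial set: {T (!!((q3 && q4) && q2) == ((!q2 || (q6 -> q1)) -> q5))}.
T (!!((q3 && q4) && q2) == ((!q2 || (q6 -> q1)) -> q5)): β-rule — branch into T !!((q3 && q4) && q2), T ((!q2 || (q6 -> q1)) -> q5)  //  F !!((q3 && q4) && q2), F ((!q2 || (q6 -> q1)) -> q5).
  branch 1 (add T !!((q3 && q4) && q2), T ((!q2 || (q6 -> q1)) -> q5)):
    T !!((q3 && q4) && q2): drop double negation, giving T ((q3 && q4) && q2).
    T ((q3 && q4) && q2): α-rule — add T (q3 && q4), T q2.
    T (q3 && q4): α-rule — add T q3, T q4.
    T ((!q2 || (q6 -> q1)) -> q5): β-rule — branch into F (!q2 || (q6 -> q1))  //  T q5.
      branch 1.1 (add F (!q2 || (q6 -> q1))):
        F (!q2 || (q6 -> q1)): α-rule — add F !q2, F (q6 -> q1).
        F (q6 -> q1): α-rule — add T q6, F q1.
        ○ open, literals {q1=0, q2=1, q3=1, q4=1, q6=1}.
      branch 1.2 (add T q5):
        ○ open, literals {q2=1, q3=1, q4=1, q5=1}.
  branch 2 (add F !!((q3 && q4) && q2), F ((!q2 || (q6 -> q1)) -> q5)):
    F !!((q3 && q4) && q2): drop double negation, giving F ((q3 && q4) && q2).
    F ((!q2 || (q6 -> q1)) -> q5): α-rule — add T (!q2 || (q6 -> q1)), F q5.
    F ((q3 && q4) && q2): β-rule — branch into F (q3 && q4)  //  F q2.
      branch 2.1 (add F (q3 && q4)):
        T (!q2 || (q6 -> q1)): β-rule — branch into T !q2  //  T (q6 -> q1).
          branch 2.1.1 (add T !q2):
            F (q3 && q4): β-rule — branch into F q3  //  F q4.
              branch 2.1.1.1 (add F q3):
                ○ open, literals {q2=0, q3=0, q5=0}.
              branch 2.1.1.2 (add F q4):
                ○ open, literals {q2=0, q4=0, q5=0}.
          branch 2.1.2 (add T (q6 -> q1)):
            F (q3 && q4): β-rule — branch into F q3  //  F q4.
              branch 2.1.2.1 (add F q3):
                T (q6 -> q1): β-rule — branch into F q6  //  T q1.
                  branch 2.1.2.1.1 (add F q6):
                    ○ open, literals {q3=0, q5=0, q6=0}.
                  branch 2.1.2.1.2 (add T q1):
                    ○ open, literals {q1=1, q3=0, q5=0}.
              branch 2.1.2.2 (add F q4):
                T (q6 -> q1): β-rule — branch into F q6  //  T q1.
                  branch 2.1.2.2.1 (add F q6):
                    ○ open, literals {q4=0, q5=0, q6=0}.
                  branch 2.1.2.2.2 (add T q1):
                    ○ open, literals {q1=1, q4=0, q5=0}.
      branch 2.2 (add F q2):
        T (!q2 || (q6 -> q1)): β-rule — branch into T !q2  //  T (q6 -> q1).
          branch 2.2.1 (add T !q2):
            ○ open, literals {q2=0, q5=0}.
          branch 2.2.2 (add T (q6 -> q1)):
            T (q6 -> q1): β-rule — branch into F q6  //  T q1.
              branch 2.2.2.1 (add F q6):
                ○ open, literals {q2=0, q5=0, q6=0}.
              branch 2.2.2.2 (add T q1):
                ○ open, literals {q1=1, q2=0, q5=0}.
0 branches closed, 11 open.
Each open branch fixes some atoms; the unmentioned ones are free. Counting distinct full assignments: branch {q1=0, q2=1, q3=1, q4=1, q6=1} (q5) contributes 2 new; branch {q2=1, q3=1, q4=1, q5=1} (q1, q6) contributes 3 new; branch {q2=0, q3=0, q5=0} (q1, q4, q6) contributes 8 new; branch {q2=0, q4=0, q5=0} (q1, q3, q6) contributes 4 new; branch {q3=0, q5=0, q6=0} (q1, q2, q4) contributes 4 new; branch {q1=1, q3=0, q5=0} (q2, q4, q6) contributes 2 new; branch {q4=0, q5=0, q6=0} (q1, q2, q3) contributes 2 new; branch {q1=1, q4=0, q5=0} (q2, q3, q6) contributes 1 new; branch {q2=0, q5=0} (q1, q3, q4, q6) contributes 4 new; branch {q2=0, q5=0, q6=0} (q1, q3, q4) contributes 0 new; branch {q1=1, q2=0, q5=0} (q3, q4, q6) contributes 0 new. Total: 30.

30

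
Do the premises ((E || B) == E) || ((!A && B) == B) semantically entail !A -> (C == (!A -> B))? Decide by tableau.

No

Initial set: {(((E || B) == E) || ((!A && B) == B)); !(!A -> (C == (!A -> B)))}.
!(!A -> (C == (!A -> B))): α-rule — add !A, !(C == (!A -> B)).
(((E || B) == E) || ((!A && B) == B)): β-rule — branch into ((E || B) == E)  //  ((!A && B) == B).
  branch 1 (add ((E || B) == E)):
    !(C == (!A -> B)): β-rule — branch into C, !(!A -> B)  //  !C, (!A -> B).
      branch 1.1 (add C, !(!A -> B)):
        !(!A -> B): α-rule — add !A, !B.
        ((E || B) == E): β-rule — branch into (E || B), E  //  !(E || B), !E.
          branch 1.1.1 (add (E || B), E):
            (E || B): β-rule — branch into E  //  B.
              branch 1.1.1.1 (add E):
                ○ open, literals {A=F, B=F, C=T, E=T}.
              branch 1.1.1.2 (add B):
                × closes — contains both B and !B.
          branch 1.1.2 (add !(E || B), !E):
            !(E || B): α-rule — add !E, !B.
            ○ open, literals {A=F, B=F, C=T, E=F}.
      branch 1.2 (add !C, (!A -> B)):
        ((E || B) == E): β-rule — branch into (E || B), E  //  !(E || B), !E.
          branch 1.2.1 (add (E || B), E):
            (!A -> B): β-rule — branch into !!A  //  B.
              branch 1.2.1.1 (add !!A):
                × closes — contains both A and !A.
              branch 1.2.1.2 (add B):
                (E || B): β-rule — branch into E  //  B.
                  branch 1.2.1.2.1 (add E):
                    ○ open, literals {A=F, B=T, C=F, E=T}.
                  branch 1.2.1.2.2 (add B):
                    ○ open, literals {A=F, B=T, C=F, E=T}.
          branch 1.2.2 (add !(E || B), !E):
            !(E || B): α-rule — add !E, !B.
            (!A -> B): β-rule — branch into !!A  //  B.
              branch 1.2.2.1 (add !!A):
                × closes — contains both A and !A.
              branch 1.2.2.2 (add B):
                × closes — contains both B and !B.
  branch 2 (add ((!A && B) == B)):
    !(C == (!A -> B)): β-rule — branch into C, !(!A -> B)  //  !C, (!A -> B).
      branch 2.1 (add C, !(!A -> B)):
        !(!A -> B): α-rule — add !A, !B.
        ((!A && B) == B): β-rule — branch into (!A && B), B  //  !(!A && B), !B.
          branch 2.1.1 (add (!A && B), B):
            × closes — contains both B and !B.
          branch 2.1.2 (add !(!A && B), !B):
            !(!A && B): β-rule — branch into !!A  //  !B.
              branch 2.1.2.1 (add !!A):
                × closes — contains both A and !A.
              branch 2.1.2.2 (add !B):
                ○ open, literals {A=F, B=F, C=T}.
      branch 2.2 (add !C, (!A -> B)):
        ((!A && B) == B): β-rule — branch into (!A && B), B  //  !(!A && B), !B.
          branch 2.2.1 (add (!A && B), B):
            (!A && B): α-rule — add !A, B.
            (!A -> B): β-rule — branch into !!A  //  B.
              branch 2.2.1.1 (add !!A):
                × closes — contains both A and !A.
              branch 2.2.1.2 (add B):
                ○ open, literals {A=F, B=T, C=F}.
          branch 2.2.2 (add !(!A && B), !B):
            (!A -> B): β-rule — branch into !!A  //  B.
              branch 2.2.2.1 (add !!A):
                × closes — contains both A and !A.
              branch 2.2.2.2 (add B):
                × closes — contains both B and !B.
9 branches closed, 6 open.
An open branch gives a countermodel: A=F, B=F, C=T, E=T (unmentioned atoms arbitrary); the premises hold there but the conclusion fails.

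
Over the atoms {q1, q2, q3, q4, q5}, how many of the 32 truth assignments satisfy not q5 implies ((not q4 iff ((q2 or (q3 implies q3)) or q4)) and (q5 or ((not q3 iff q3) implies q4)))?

24

Initial set: {(not q5 implies ((not q4 iff ((q2 or (q3 implies q3)) or q4)) and (q5 or ((not q3 iff q3) implies q4))))}.
(not q5 implies ((not q4 iff ((q2 or (q3 implies q3)) or q4)) and (q5 or ((not q3 iff q3) implies q4)))): β-rule — branch into not not q5  //  ((not q4 iff ((q2 or (q3 implies q3)) or q4)) and (q5 or ((not q3 iff q3) implies q4))).
  branch 1 (add not not q5):
    ○ open, literals {q5=T}.
  branch 2 (add ((not q4 iff ((q2 or (q3 implies q3)) or q4)) and (q5 or ((not q3 iff q3) implies q4)))):
    ((not q4 iff ((q2 or (q3 implies q3)) or q4)) and (q5 or ((not q3 iff q3) implies q4))): α-rule — add (not q4 iff ((q2 or (q3 implies q3)) or q4)), (q5 or ((not q3 iff q3) implies q4)).
    (not q4 iff ((q2 or (q3 implies q3)) or q4)): β-rule — branch into not q4, ((q2 or (q3 implies q3)) or q4)  //  not not q4, not ((q2 or (q3 implies q3)) or q4).
      branch 2.1 (add not q4, ((q2 or (q3 implies q3)) or q4)):
        (q5 or ((not q3 iff q3) implies q4)): β-rule — branch into q5  //  ((not q3 iff q3) implies q4).
          branch 2.1.1 (add q5):
            ((q2 or (q3 implies q3)) or q4): β-rule — branch into (q2 or (q3 implies q3))  //  q4.
              branch 2.1.1.1 (add (q2 or (q3 implies q3))):
                (q2 or (q3 implies q3)): β-rule — branch into q2  //  (q3 implies q3).
                  branch 2.1.1.1.1 (add q2):
                    ○ open, literals {q2=T, q4=F, q5=T}.
                  branch 2.1.1.1.2 (add (q3 implies q3)):
                    (q3 implies q3): β-rule — branch into not q3  //  q3.
                      branch 2.1.1.1.2.1 (add not q3):
                        ○ open, literals {q3=F, q4=F, q5=T}.
                      branch 2.1.1.1.2.2 (add q3):
                        ○ open, literals {q3=T, q4=F, q5=T}.
              branch 2.1.1.2 (add q4):
                × closes — contains both q4 and not q4.
          branch 2.1.2 (add ((not q3 iff q3) implies q4)):
            ((q2 or (q3 implies q3)) or q4): β-rule — branch into (q2 or (q3 implies q3))  //  q4.
              branch 2.1.2.1 (add (q2 or (q3 implies q3))):
                ((not q3 iff q3) implies q4): β-rule — branch into not (not q3 iff q3)  //  q4.
                  branch 2.1.2.1.1 (add not (not q3 iff q3)):
                    (q2 or (q3 implies q3)): β-rule — branch into q2  //  (q3 implies q3).
                      branch 2.1.2.1.1.1 (add q2):
                        not (not q3 iff q3): β-rule — branch into not q3, not q3  //  not not q3, q3.
                          branch 2.1.2.1.1.1.1 (add not q3, not q3):
                            ○ open, literals {q2=T, q3=F, q4=F}.
                          branch 2.1.2.1.1.1.2 (add not not q3, q3):
                            ○ open, literals {q2=T, q3=T, q4=F}.
                      branch 2.1.2.1.1.2 (add (q3 implies q3)):
                        not (not q3 iff q3): β-rule — branch into not q3, not q3  //  not not q3, q3.
                          branch 2.1.2.1.1.2.1 (add not q3, not q3):
                            (q3 implies q3): β-rule — branch into not q3  //  q3.
                              branch 2.1.2.1.1.2.1.1 (add not q3):
                                ○ open, literals {q3=F, q4=F}.
                              branch 2.1.2.1.1.2.1.2 (add q3):
                                × closes — contains both q3 and not q3.
                          branch 2.1.2.1.1.2.2 (add not not q3, q3):
                            (q3 implies q3): β-rule — branch into not q3  //  q3.
                              branch 2.1.2.1.1.2.2.1 (add not q3):
                                × closes — contains both q3 and not q3.
                              branch 2.1.2.1.1.2.2.2 (add q3):
                                ○ open, literals {q3=T, q4=F}.
                  branch 2.1.2.1.2 (add q4):
                    × closes — contains both q4 and not q4.
              branch 2.1.2.2 (add q4):
                × closes — contains both q4 and not q4.
      branch 2.2 (add not not q4, not ((q2 or (q3 implies q3)) or q4)):
        not ((q2 or (q3 implies q3)) or q4): α-rule — add not (q2 or (q3 implies q3)), not q4.
        × closes — contains both q4 and not q4.
6 branches closed, 8 open.
Each open branch fixes some atoms; the unmentioned ones are free. Counting distinct full assignments: branch {q5=T} (q1, q2, q3, q4) contributes 16 new; branch {q2=T, q4=F, q5=T} (q1, q3) contributes 0 new; branch {q3=F, q4=F, q5=T} (q1, q2) contributes 0 new; branch {q3=T, q4=F, q5=T} (q1, q2) contributes 0 new; branch {q2=T, q3=F, q4=F} (q1, q5) contributes 2 new; branch {q2=T, q3=T, q4=F} (q1, q5) contributes 2 new; branch {q3=F, q4=F} (q1, q2, q5) contributes 2 new; branch {q3=T, q4=F} (q1, q2, q5) contributes 2 new. Total: 24.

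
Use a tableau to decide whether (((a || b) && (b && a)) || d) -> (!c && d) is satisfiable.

Initial set: {T ((((a || b) && (b && a)) || d) -> (!c && d))}.
T ((((a || b) && (b && a)) || d) -> (!c && d)): β-rule — branch into F (((a || b) && (b && a)) || d)  //  T (!c && d).
  branch 1 (add F (((a || b) && (b && a)) || d)):
    F (((a || b) && (b && a)) || d): α-rule — add F ((a || b) && (b && a)), F d.
    F ((a || b) && (b && a)): β-rule — branch into F (a || b)  //  F (b && a).
      branch 1.1 (add F (a || b)):
        F (a || b): α-rule — add F a, F b.
        ○ open, literals {a=0, b=0, d=0}.
      branch 1.2 (add F (b && a)):
        F (b && a): β-rule — branch into F b  //  F a.
          branch 1.2.1 (add F b):
            ○ open, literals {b=0, d=0}.
          branch 1.2.2 (add F a):
            ○ open, literals {a=0, d=0}.
  branch 2 (add T (!c && d)):
    T (!c && d): α-rule — add T !c, T d.
    ○ open, literals {c=0, d=1}.
0 branches closed, 4 open.
An open branch gives a satisfying assignment: a=0, b=0, d=0.

Satisfiable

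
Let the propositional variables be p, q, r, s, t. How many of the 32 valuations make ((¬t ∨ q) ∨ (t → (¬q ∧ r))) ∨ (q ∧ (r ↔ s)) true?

28

Initial set: {(((¬t ∨ q) ∨ (t → (¬q ∧ r))) ∨ (q ∧ (r ↔ s)))}.
(((¬t ∨ q) ∨ (t → (¬q ∧ r))) ∨ (q ∧ (r ↔ s))): β-rule — branch into ((¬t ∨ q) ∨ (t → (¬q ∧ r)))  //  (q ∧ (r ↔ s)).
  branch 1 (add ((¬t ∨ q) ∨ (t → (¬q ∧ r)))):
    ((¬t ∨ q) ∨ (t → (¬q ∧ r))): β-rule — branch into (¬t ∨ q)  //  (t → (¬q ∧ r)).
      branch 1.1 (add (¬t ∨ q)):
        (¬t ∨ q): β-rule — branch into ¬t  //  q.
          branch 1.1.1 (add ¬t):
            ○ open, literals {t=0}.
          branch 1.1.2 (add q):
            ○ open, literals {q=1}.
      branch 1.2 (add (t → (¬q ∧ r))):
        (t → (¬q ∧ r)): β-rule — branch into ¬t  //  (¬q ∧ r).
          branch 1.2.1 (add ¬t):
            ○ open, literals {t=0}.
          branch 1.2.2 (add (¬q ∧ r)):
            (¬q ∧ r): α-rule — add ¬q, r.
            ○ open, literals {q=0, r=1}.
  branch 2 (add (q ∧ (r ↔ s))):
    (q ∧ (r ↔ s)): α-rule — add q, (r ↔ s).
    (r ↔ s): β-rule — branch into r, s  //  ¬r, ¬s.
      branch 2.1 (add r, s):
        ○ open, literals {q=1, r=1, s=1}.
      branch 2.2 (add ¬r, ¬s):
        ○ open, literals {q=1, r=0, s=0}.
0 branches closed, 6 open.
Each open branch fixes some atoms; the unmentioned ones are free. Counting distinct full assignments: branch {t=0} (p, q, r, s) contributes 16 new; branch {q=1} (p, r, s, t) contributes 8 new; branch {t=0} (p, q, r, s) contributes 0 new; branch {q=0, r=1} (p, s, t) contributes 4 new; branch {q=1, r=1, s=1} (p, t) contributes 0 new; branch {q=1, r=0, s=0} (p, t) contributes 0 new. Total: 28.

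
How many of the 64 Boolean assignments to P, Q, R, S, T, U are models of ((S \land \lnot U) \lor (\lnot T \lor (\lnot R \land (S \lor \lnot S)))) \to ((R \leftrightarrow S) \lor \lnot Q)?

Initial set: {(((S \land \lnot U) \lor (\lnot T \lor (\lnot R \land (S \lor \lnot S)))) \to ((R \leftrightarrow S) \lor \lnot Q))}.
(((S \land \lnot U) \lor (\lnot T \lor (\lnot R \land (S \lor \lnot S)))) \to ((R \leftrightarrow S) \lor \lnot Q)): β-rule — branch into \lnot ((S \land \lnot U) \lor (\lnot T \lor (\lnot R \land (S \lor \lnot S))))  //  ((R \leftrightarrow S) \lor \lnot Q).
  branch 1 (add \lnot ((S \land \lnot U) \lor (\lnot T \lor (\lnot R \land (S \lor \lnot S))))):
    \lnot ((S \land \lnot U) \lor (\lnot T \lor (\lnot R \land (S \lor \lnot S)))): α-rule — add \lnot (S \land \lnot U), \lnot (\lnot T \lor (\lnot R \land (S \lor \lnot S))).
    \lnot (\lnot T \lor (\lnot R \land (S \lor \lnot S))): α-rule — add \lnot \lnot T, \lnot (\lnot R \land (S \lor \lnot S)).
    \lnot (S \land \lnot U): β-rule — branch into \lnot S  //  \lnot \lnot U.
      branch 1.1 (add \lnot S):
        \lnot (\lnot R \land (S \lor \lnot S)): β-rule — branch into \lnot \lnot R  //  \lnot (S \lor \lnot S).
          branch 1.1.1 (add \lnot \lnot R):
            ○ open, literals {R=true, S=false, T=true}.
          branch 1.1.2 (add \lnot (S \lor \lnot S)):
            \lnot (S \lor \lnot S): α-rule — add \lnot S, \lnot \lnot S.
            × closes — contains both S and \lnot S.
      branch 1.2 (add \lnot \lnot U):
        \lnot (\lnot R \land (S \lor \lnot S)): β-rule — branch into \lnot \lnot R  //  \lnot (S \lor \lnot S).
          branch 1.2.1 (add \lnot \lnot R):
            ○ open, literals {R=true, T=true, U=true}.
          branch 1.2.2 (add \lnot (S \lor \lnot S)):
            \lnot (S \lor \lnot S): α-rule — add \lnot S, \lnot \lnot S.
            × closes — contains both S and \lnot S.
  branch 2 (add ((R \leftrightarrow S) \lor \lnot Q)):
    ((R \leftrightarrow S) \lor \lnot Q): β-rule — branch into (R \leftrightarrow S)  //  \lnot Q.
      branch 2.1 (add (R \leftrightarrow S)):
        (R \leftrightarrow S): β-rule — branch into R, S  //  \lnot R, \lnot S.
          branch 2.1.1 (add R, S):
            ○ open, literals {R=true, S=true}.
          branch 2.1.2 (add \lnot R, \lnot S):
            ○ open, literals {R=false, S=false}.
      branch 2.2 (add \lnot Q):
        ○ open, literals {Q=false}.
2 branches closed, 5 open.
Each open branch fixes some atoms; the unmentioned ones are free. Counting distinct full assignments: branch {R=true, S=false, T=true} (P, Q, U) contributes 8 new; branch {R=true, T=true, U=true} (P, Q, S) contributes 4 new; branch {R=true, S=true} (P, Q, T, U) contributes 12 new; branch {R=false, S=false} (P, Q, T, U) contributes 16 new; branch {Q=false} (P, R, S, T, U) contributes 12 new. Total: 52.

52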